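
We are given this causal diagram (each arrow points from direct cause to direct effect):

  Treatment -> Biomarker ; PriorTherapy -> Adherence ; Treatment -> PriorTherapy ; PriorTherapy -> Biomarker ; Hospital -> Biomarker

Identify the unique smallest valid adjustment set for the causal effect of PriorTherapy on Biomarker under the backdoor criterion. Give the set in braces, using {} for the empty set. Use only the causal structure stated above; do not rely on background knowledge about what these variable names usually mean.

Variables eligible for adjustment (non-descendants of PriorTherapy, excluding PriorTherapy and Biomarker): {Hospital, Treatment}.
Backdoor paths from PriorTherapy to Biomarker:
  P1: PriorTherapy <- Treatment -> Biomarker
The empty set is not sufficient: P1 (PriorTherapy <- Treatment -> Biomarker) has no collider blocking it and no conditioned non-collider, so it is open.
Try {Treatment}:
  P1: blocked at fork node Treatment ∈ conditioning set.
{Treatment} contains no descendant of PriorTherapy and blocks every backdoor path.
No other singleton works — e.g. {Hospital} leaves P1 open — so {Treatment} is the unique smallest valid adjustment set.

{Treatment}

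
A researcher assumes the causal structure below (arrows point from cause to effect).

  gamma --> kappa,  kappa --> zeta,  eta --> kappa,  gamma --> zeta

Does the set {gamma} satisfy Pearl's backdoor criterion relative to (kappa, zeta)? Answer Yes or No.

Yes

Backdoor paths from kappa to zeta (paths whose first edge points into kappa):
  P1: kappa <- gamma -> zeta
Condition 1 (no descendant of kappa in the set): holds — descendants of kappa are {zeta}; none are in {gamma}.
Condition 2 (every backdoor path blocked by {gamma}):
  P1: blocked at fork node gamma ∈ conditioning set.
{gamma} satisfies the backdoor criterion.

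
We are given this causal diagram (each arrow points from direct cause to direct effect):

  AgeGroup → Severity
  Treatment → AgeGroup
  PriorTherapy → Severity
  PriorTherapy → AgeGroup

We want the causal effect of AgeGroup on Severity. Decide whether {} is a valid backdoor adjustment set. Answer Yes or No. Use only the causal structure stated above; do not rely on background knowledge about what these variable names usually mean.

Backdoor paths from AgeGroup to Severity (paths whose first edge points into AgeGroup):
  P1: AgeGroup <- PriorTherapy -> Severity
Condition 1 (no descendant of AgeGroup in the set): holds — descendants of AgeGroup are {Severity}; none are in {}.
Condition 2 (every backdoor path blocked by {}):
  P1: open — no interior node is in the conditioning set.
{} does not satisfy the backdoor criterion.

No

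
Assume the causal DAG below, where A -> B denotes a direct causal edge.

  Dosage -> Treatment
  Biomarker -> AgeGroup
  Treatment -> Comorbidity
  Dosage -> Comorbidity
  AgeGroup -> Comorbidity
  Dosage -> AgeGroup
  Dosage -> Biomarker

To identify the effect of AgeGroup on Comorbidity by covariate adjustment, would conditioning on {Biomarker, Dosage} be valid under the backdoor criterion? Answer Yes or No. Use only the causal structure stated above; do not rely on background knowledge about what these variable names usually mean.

Backdoor paths from AgeGroup to Comorbidity (paths whose first edge points into AgeGroup):
  P1: AgeGroup <- Dosage -> Treatment -> Comorbidity
  P2: AgeGroup <- Dosage -> Comorbidity
  P3: AgeGroup <- Biomarker <- Dosage -> Treatment -> Comorbidity
  P4: AgeGroup <- Biomarker <- Dosage -> Comorbidity
Condition 1 (no descendant of AgeGroup in the set): holds — descendants of AgeGroup are {Comorbidity}; none are in {Biomarker, Dosage}.
Condition 2 (every backdoor path blocked by {Biomarker, Dosage}):
  P1: blocked at fork node Dosage ∈ conditioning set.
  P2: blocked at fork node Dosage ∈ conditioning set.
  P3: blocked at chain node Biomarker ∈ conditioning set.
  P4: blocked at chain node Biomarker ∈ conditioning set.
{Biomarker, Dosage} satisfies the backdoor criterion.

Yes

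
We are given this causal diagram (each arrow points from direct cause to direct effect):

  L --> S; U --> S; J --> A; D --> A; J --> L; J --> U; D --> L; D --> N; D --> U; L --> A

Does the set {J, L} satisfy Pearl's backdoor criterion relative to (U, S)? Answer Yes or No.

Yes

Backdoor paths from U to S (paths whose first edge points into U):
  P1: U <- J -> L -> S
  P2: U <- J -> A <- D -> L -> S
  P3: U <- J -> A <- L -> S
  P4: U <- D -> L -> S
  P5: U <- D -> A <- J -> L -> S
  P6: U <- D -> A <- L -> S
Condition 1 (no descendant of U in the set): holds — descendants of U are {S}; none are in {J, L}.
Condition 2 (every backdoor path blocked by {J, L}):
  P1: blocked at fork node J ∈ conditioning set.
  P2: blocked at fork node J ∈ conditioning set.
  P3: blocked at fork node J ∈ conditioning set.
  P4: blocked at chain node L ∈ conditioning set.
  P5: blocked at collider A (neither it nor any descendant is in the conditioning set).
  P6: blocked at collider A (neither it nor any descendant is in the conditioning set).
{J, L} satisfies the backdoor criterion.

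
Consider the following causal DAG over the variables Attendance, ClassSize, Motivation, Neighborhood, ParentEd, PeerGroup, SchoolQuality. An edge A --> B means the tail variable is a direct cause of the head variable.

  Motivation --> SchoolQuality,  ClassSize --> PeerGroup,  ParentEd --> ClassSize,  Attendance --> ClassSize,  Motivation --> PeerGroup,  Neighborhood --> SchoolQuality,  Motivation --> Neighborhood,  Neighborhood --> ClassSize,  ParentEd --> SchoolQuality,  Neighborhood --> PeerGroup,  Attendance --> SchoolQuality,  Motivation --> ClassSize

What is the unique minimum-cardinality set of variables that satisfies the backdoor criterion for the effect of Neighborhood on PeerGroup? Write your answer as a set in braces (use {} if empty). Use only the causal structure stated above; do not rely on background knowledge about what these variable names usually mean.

Variables eligible for adjustment (non-descendants of Neighborhood, excluding Neighborhood and PeerGroup): {Attendance, Motivation, ParentEd}.
Backdoor paths from Neighborhood to PeerGroup:
  P1: Neighborhood <- Motivation -> ClassSize -> PeerGroup
  P2: Neighborhood <- Motivation -> SchoolQuality <- ParentEd -> ClassSize -> PeerGroup
  P3: Neighborhood <- Motivation -> SchoolQuality <- Attendance -> ClassSize -> PeerGroup
  P4: Neighborhood <- Motivation -> PeerGroup
The empty set is not sufficient: P1 (Neighborhood <- Motivation -> ClassSize -> PeerGroup) has no collider blocking it and no conditioned non-collider, so it is open.
Try {Motivation}:
  P1: blocked at fork node Motivation ∈ conditioning set.
  P2: blocked at fork node Motivation ∈ conditioning set.
  P3: blocked at fork node Motivation ∈ conditioning set.
  P4: blocked at fork node Motivation ∈ conditioning set.
{Motivation} contains no descendant of Neighborhood and blocks every backdoor path.
No other singleton works — e.g. {ParentEd} leaves P1 open — so {Motivation} is the unique smallest valid adjustment set.

{Motivation}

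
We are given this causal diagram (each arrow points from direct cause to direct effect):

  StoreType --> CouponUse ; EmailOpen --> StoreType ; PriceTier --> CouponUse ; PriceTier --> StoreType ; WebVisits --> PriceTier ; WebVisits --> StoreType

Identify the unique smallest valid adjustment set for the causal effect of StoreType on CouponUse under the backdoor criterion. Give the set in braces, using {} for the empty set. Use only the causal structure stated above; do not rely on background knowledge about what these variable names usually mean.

{PriceTier}

Variables eligible for adjustment (non-descendants of StoreType, excluding StoreType and CouponUse): {EmailOpen, PriceTier, WebVisits}.
Backdoor paths from StoreType to CouponUse:
  P1: StoreType <- WebVisits -> PriceTier -> CouponUse
  P2: StoreType <- PriceTier -> CouponUse
The empty set is not sufficient: P1 (StoreType <- WebVisits -> PriceTier -> CouponUse) has no collider blocking it and no conditioned non-collider, so it is open.
Try {PriceTier}:
  P1: blocked at chain node PriceTier ∈ conditioning set.
  P2: blocked at fork node PriceTier ∈ conditioning set.
{PriceTier} contains no descendant of StoreType and blocks every backdoor path.
No other singleton works — e.g. {WebVisits} leaves P2 open — so {PriceTier} is the unique smallest valid adjustment set.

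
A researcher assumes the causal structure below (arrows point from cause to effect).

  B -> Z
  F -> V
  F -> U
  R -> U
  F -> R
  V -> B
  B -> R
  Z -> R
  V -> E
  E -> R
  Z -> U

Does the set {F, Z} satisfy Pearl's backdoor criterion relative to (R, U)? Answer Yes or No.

Yes

Backdoor paths from R to U (paths whose first edge points into R):
  P1: R <- F -> V -> B -> Z -> U
  P2: R <- F -> U
  P3: R <- E <- V <- F -> U
  P4: R <- E <- V -> B -> Z -> U
  P5: R <- B <- V <- F -> U
  P6: R <- B -> Z -> U
  P7: R <- Z <- B <- V <- F -> U
  P8: R <- Z -> U
Condition 1 (no descendant of R in the set): holds — descendants of R are {U}; none are in {F, Z}.
Condition 2 (every backdoor path blocked by {F, Z}):
  P1: blocked at fork node F ∈ conditioning set.
  P2: blocked at fork node F ∈ conditioning set.
  P3: blocked at fork node F ∈ conditioning set.
  P4: blocked at chain node Z ∈ conditioning set.
  P5: blocked at fork node F ∈ conditioning set.
  P6: blocked at chain node Z ∈ conditioning set.
  P7: blocked at chain node Z ∈ conditioning set.
  P8: blocked at fork node Z ∈ conditioning set.
{F, Z} satisfies the backdoor criterion.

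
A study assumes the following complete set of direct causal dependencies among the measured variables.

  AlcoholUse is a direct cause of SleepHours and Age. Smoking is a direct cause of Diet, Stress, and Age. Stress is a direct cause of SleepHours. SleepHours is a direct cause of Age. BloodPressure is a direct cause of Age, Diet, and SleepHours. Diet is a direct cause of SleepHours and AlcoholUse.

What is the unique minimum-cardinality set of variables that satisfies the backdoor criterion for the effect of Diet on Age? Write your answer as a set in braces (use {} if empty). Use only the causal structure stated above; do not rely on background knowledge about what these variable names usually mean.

{BloodPressure, Smoking}

Variables eligible for adjustment (non-descendants of Diet, excluding Diet and Age): {BloodPressure, Smoking, Stress}.
Backdoor paths from Diet to Age:
  P1: Diet <- BloodPressure -> SleepHours <- AlcoholUse -> Age
  P2: Diet <- BloodPressure -> SleepHours <- Stress <- Smoking -> Age
  P3: Diet <- BloodPressure -> SleepHours -> Age
  P4: Diet <- BloodPressure -> Age
  P5: Diet <- Smoking -> Stress -> SleepHours <- BloodPressure -> Age
  P6: Diet <- Smoking -> Stress -> SleepHours <- AlcoholUse -> Age
  P7: Diet <- Smoking -> Stress -> SleepHours -> Age
  P8: Diet <- Smoking -> Age
The empty set is not sufficient: P3 (Diet <- BloodPressure -> SleepHours -> Age) has no collider blocking it and no conditioned non-collider, so it is open.
Try {BloodPressure, Smoking}:
  P1: blocked at fork node BloodPressure ∈ conditioning set.
  P2: blocked at fork node BloodPressure ∈ conditioning set.
  P3: blocked at fork node BloodPressure ∈ conditioning set.
  P4: blocked at fork node BloodPressure ∈ conditioning set.
  P5: blocked at fork node Smoking ∈ conditioning set.
  P6: blocked at fork node Smoking ∈ conditioning set.
  P7: blocked at fork node Smoking ∈ conditioning set.
  P8: blocked at fork node Smoking ∈ conditioning set.
{BloodPressure, Smoking} contains no descendant of Diet and blocks every backdoor path.
Every element of {BloodPressure, Smoking} is needed (dropping BloodPressure leaves P3 open; dropping Smoking leaves P7 open), so no proper subset is valid.
Among all size-2 subsets of the eligible variables, only {BloodPressure, Smoking} blocks every backdoor path, so it is the unique smallest valid adjustment set.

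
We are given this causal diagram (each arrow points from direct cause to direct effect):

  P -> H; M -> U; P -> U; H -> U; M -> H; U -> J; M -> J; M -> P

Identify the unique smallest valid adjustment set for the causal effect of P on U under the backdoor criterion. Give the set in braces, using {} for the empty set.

{M}

Variables eligible for adjustment (non-descendants of P, excluding P and U): {M}.
Backdoor paths from P to U:
  P1: P <- M -> H -> U
  P2: P <- M -> U
  P3: P <- M -> J <- U
The empty set is not sufficient: P1 (P <- M -> H -> U) has no collider blocking it and no conditioned non-collider, so it is open.
Try {M}:
  P1: blocked at fork node M ∈ conditioning set.
  P2: blocked at fork node M ∈ conditioning set.
  P3: blocked at fork node M ∈ conditioning set.
{M} contains no descendant of P and blocks every backdoor path.
{M} is the unique smallest valid adjustment set.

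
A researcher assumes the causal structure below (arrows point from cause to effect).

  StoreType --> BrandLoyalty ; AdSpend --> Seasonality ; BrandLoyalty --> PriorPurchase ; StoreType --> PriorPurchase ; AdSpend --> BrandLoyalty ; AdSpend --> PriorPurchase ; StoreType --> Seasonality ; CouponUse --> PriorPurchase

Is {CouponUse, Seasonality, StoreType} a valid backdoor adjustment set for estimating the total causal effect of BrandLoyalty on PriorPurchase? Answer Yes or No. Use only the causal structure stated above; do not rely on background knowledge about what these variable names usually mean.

No

Backdoor paths from BrandLoyalty to PriorPurchase (paths whose first edge points into BrandLoyalty):
  P1: BrandLoyalty <- AdSpend -> Seasonality <- StoreType -> PriorPurchase
  P2: BrandLoyalty <- AdSpend -> PriorPurchase
  P3: BrandLoyalty <- StoreType -> Seasonality <- AdSpend -> PriorPurchase
  P4: BrandLoyalty <- StoreType -> PriorPurchase
Condition 1 (no descendant of BrandLoyalty in the set): holds — descendants of BrandLoyalty are {PriorPurchase}; none are in {CouponUse, Seasonality, StoreType}.
Condition 2 (every backdoor path blocked by {CouponUse, Seasonality, StoreType}):
  P1: blocked at fork node StoreType ∈ conditioning set.
  P2: open — no interior node is in the conditioning set.
  P3: blocked at fork node StoreType ∈ conditioning set.
  P4: blocked at fork node StoreType ∈ conditioning set.
{CouponUse, Seasonality, StoreType} does not satisfy the backdoor criterion.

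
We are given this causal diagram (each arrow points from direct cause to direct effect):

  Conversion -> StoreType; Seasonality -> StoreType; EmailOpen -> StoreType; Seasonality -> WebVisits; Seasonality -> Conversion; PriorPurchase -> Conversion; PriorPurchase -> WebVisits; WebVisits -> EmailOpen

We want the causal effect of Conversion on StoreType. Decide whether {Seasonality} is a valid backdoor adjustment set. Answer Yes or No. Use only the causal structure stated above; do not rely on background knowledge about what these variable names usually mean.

Backdoor paths from Conversion to StoreType (paths whose first edge points into Conversion):
  P1: Conversion <- PriorPurchase -> WebVisits <- Seasonality -> StoreType
  P2: Conversion <- PriorPurchase -> WebVisits -> EmailOpen -> StoreType
  P3: Conversion <- Seasonality -> WebVisits -> EmailOpen -> StoreType
  P4: Conversion <- Seasonality -> StoreType
Condition 1 (no descendant of Conversion in the set): holds — descendants of Conversion are {StoreType}; none are in {Seasonality}.
Condition 2 (every backdoor path blocked by {Seasonality}):
  P1: blocked at collider WebVisits (neither it nor any descendant is in the conditioning set).
  P2: open — no interior node is in the conditioning set.
  P3: blocked at fork node Seasonality ∈ conditioning set.
  P4: blocked at fork node Seasonality ∈ conditioning set.
{Seasonality} does not satisfy the backdoor criterion.

No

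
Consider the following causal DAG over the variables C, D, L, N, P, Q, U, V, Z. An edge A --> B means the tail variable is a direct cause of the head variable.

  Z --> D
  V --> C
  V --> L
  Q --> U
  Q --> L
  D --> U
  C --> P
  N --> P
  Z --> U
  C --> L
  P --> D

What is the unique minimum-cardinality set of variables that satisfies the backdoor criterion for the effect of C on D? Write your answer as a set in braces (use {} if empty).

Variables eligible for adjustment (non-descendants of C, excluding C and D): {N, Q, V, Z}.
Backdoor paths from C to D:
  P1: C <- V -> L <- Q -> U <- Z -> D
  P2: C <- V -> L <- Q -> U <- D
Each backdoor path contains an unconditioned collider, so every path is already blocked with the empty conditioning set:
  P1: blocked at collider L (neither it nor any descendant is in the conditioning set).
  P2: blocked at collider L (neither it nor any descendant is in the conditioning set).
The empty set is therefore the unique smallest valid set.

{}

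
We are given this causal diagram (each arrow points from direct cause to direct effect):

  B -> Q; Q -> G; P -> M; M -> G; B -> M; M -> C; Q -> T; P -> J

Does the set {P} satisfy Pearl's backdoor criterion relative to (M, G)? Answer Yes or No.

Backdoor paths from M to G (paths whose first edge points into M):
  P1: M <- B -> Q -> G
Condition 1 (no descendant of M in the set): holds — descendants of M are {C, G}; none are in {P}.
Condition 2 (every backdoor path blocked by {P}):
  P1: open — no interior node is in the conditioning set.
{P} does not satisfy the backdoor criterion.

No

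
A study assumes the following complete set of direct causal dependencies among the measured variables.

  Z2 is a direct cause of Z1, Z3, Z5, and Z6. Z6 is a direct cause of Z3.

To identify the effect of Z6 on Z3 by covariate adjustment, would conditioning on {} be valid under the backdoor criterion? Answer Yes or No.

Backdoor paths from Z6 to Z3 (paths whose first edge points into Z6):
  P1: Z6 <- Z2 -> Z3
Condition 1 (no descendant of Z6 in the set): holds — descendants of Z6 are {Z3}; none are in {}.
Condition 2 (every backdoor path blocked by {}):
  P1: open — no interior node is in the conditioning set.
{} does not satisfy the backdoor criterion.

No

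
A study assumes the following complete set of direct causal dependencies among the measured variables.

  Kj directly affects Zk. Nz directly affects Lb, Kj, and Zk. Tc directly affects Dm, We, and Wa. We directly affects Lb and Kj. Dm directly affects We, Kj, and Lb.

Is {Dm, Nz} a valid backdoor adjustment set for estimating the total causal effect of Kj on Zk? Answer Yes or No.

Yes

Backdoor paths from Kj to Zk (paths whose first edge points into Kj):
  P1: Kj <- Nz -> Zk
  P2: Kj <- Dm <- Tc -> We -> Lb <- Nz -> Zk
  P3: Kj <- Dm -> We -> Lb <- Nz -> Zk
  P4: Kj <- Dm -> Lb <- Nz -> Zk
  P5: Kj <- We <- Tc -> Dm -> Lb <- Nz -> Zk
  P6: Kj <- We <- Dm -> Lb <- Nz -> Zk
  P7: Kj <- We -> Lb <- Nz -> Zk
Condition 1 (no descendant of Kj in the set): holds — descendants of Kj are {Zk}; none are in {Dm, Nz}.
Condition 2 (every backdoor path blocked by {Dm, Nz}):
  P1: blocked at fork node Nz ∈ conditioning set.
  P2: blocked at chain node Dm ∈ conditioning set.
  P3: blocked at fork node Dm ∈ conditioning set.
  P4: blocked at fork node Dm ∈ conditioning set.
  P5: blocked at chain node Dm ∈ conditioning set.
  P6: blocked at fork node Dm ∈ conditioning set.
  P7: blocked at collider Lb (neither it nor any descendant is in the conditioning set).
{Dm, Nz} satisfies the backdoor criterion.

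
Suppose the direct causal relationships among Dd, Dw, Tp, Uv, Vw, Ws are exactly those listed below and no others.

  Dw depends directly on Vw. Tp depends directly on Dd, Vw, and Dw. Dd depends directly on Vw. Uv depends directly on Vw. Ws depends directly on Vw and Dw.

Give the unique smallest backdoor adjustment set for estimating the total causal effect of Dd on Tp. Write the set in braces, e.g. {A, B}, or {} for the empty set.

Variables eligible for adjustment (non-descendants of Dd, excluding Dd and Tp): {Dw, Uv, Vw, Ws}.
Backdoor paths from Dd to Tp:
  P1: Dd <- Vw -> Dw -> Tp
  P2: Dd <- Vw -> Tp
  P3: Dd <- Vw -> Ws <- Dw -> Tp
The empty set is not sufficient: P1 (Dd <- Vw -> Dw -> Tp) has no collider blocking it and no conditioned non-collider, so it is open.
Try {Vw}:
  P1: blocked at fork node Vw ∈ conditioning set.
  P2: blocked at fork node Vw ∈ conditioning set.
  P3: blocked at fork node Vw ∈ conditioning set.
{Vw} contains no descendant of Dd and blocks every backdoor path.
No other singleton works — e.g. {Dw} leaves P2 open — so {Vw} is the unique smallest valid adjustment set.

{Vw}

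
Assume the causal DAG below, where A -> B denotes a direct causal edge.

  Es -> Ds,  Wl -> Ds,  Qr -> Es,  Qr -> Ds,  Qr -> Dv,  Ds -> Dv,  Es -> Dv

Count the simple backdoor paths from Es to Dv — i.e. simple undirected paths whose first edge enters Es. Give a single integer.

2

A backdoor path from Es to Dv is any simple undirected path whose first edge points into Es (i.e. leaves Es via a parent).
Parents of Es: {Qr}.
Enumerating:
  P1: Es <- Qr -> Ds -> Dv
  P2: Es <- Qr -> Dv
That exhausts the simple backdoor paths. Count: 2.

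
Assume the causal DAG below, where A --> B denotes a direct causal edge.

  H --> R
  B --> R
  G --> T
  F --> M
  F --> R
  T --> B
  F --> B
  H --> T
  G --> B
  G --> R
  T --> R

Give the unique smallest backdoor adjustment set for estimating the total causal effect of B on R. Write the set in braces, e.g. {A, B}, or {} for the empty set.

{F, G, T}

Variables eligible for adjustment (non-descendants of B, excluding B and R): {F, G, H, M, T}.
Backdoor paths from B to R:
  P1: B <- G -> T <- H -> R
  P2: B <- G -> T -> R
  P3: B <- G -> R
  P4: B <- F -> R
  P5: B <- T <- G -> R
  P6: B <- T <- H -> R
  P7: B <- T -> R
The empty set is not sufficient: P2 (B <- G -> T -> R) has no collider blocking it and no conditioned non-collider, so it is open.
Try {F, G, T}:
  P1: blocked at fork node G ∈ conditioning set.
  P2: blocked at fork node G ∈ conditioning set.
  P3: blocked at fork node G ∈ conditioning set.
  P4: blocked at fork node F ∈ conditioning set.
  P5: blocked at chain node T ∈ conditioning set.
  P6: blocked at chain node T ∈ conditioning set.
  P7: blocked at fork node T ∈ conditioning set.
{F, G, T} contains no descendant of B and blocks every backdoor path.
Every element of {F, G, T} is needed (dropping F leaves P4 open; dropping G leaves P1 open; dropping T leaves P6 open), so no proper subset is valid.
Among all size-3 subsets of the eligible variables, only {F, G, T} blocks every backdoor path, so it is the unique smallest valid adjustment set.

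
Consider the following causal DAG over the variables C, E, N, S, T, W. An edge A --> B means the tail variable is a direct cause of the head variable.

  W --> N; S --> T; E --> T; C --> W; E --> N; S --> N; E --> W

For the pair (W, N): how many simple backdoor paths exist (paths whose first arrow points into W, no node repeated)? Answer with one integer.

2

A backdoor path from W to N is any simple undirected path whose first edge points into W (i.e. leaves W via a parent).
Parents of W: {C, E}.
Enumerating:
  P1: W <- E -> T <- S -> N
  P2: W <- E -> N
That exhausts the simple backdoor paths. Count: 2.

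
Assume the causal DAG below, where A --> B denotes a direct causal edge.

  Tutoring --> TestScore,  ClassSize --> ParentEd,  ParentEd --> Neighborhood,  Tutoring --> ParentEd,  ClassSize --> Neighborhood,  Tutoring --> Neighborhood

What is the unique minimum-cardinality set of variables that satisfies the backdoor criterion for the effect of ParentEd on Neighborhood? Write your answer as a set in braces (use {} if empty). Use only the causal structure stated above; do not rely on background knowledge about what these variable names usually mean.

{ClassSize, Tutoring}

Variables eligible for adjustment (non-descendants of ParentEd, excluding ParentEd and Neighborhood): {ClassSize, TestScore, Tutoring}.
Backdoor paths from ParentEd to Neighborhood:
  P1: ParentEd <- Tutoring -> Neighborhood
  P2: ParentEd <- ClassSize -> Neighborhood
The empty set is not sufficient: P1 (ParentEd <- Tutoring -> Neighborhood) has no collider blocking it and no conditioned non-collider, so it is open.
Try {ClassSize, Tutoring}:
  P1: blocked at fork node Tutoring ∈ conditioning set.
  P2: blocked at fork node ClassSize ∈ conditioning set.
{ClassSize, Tutoring} contains no descendant of ParentEd and blocks every backdoor path.
Every element of {ClassSize, Tutoring} is needed (dropping ClassSize leaves P2 open; dropping Tutoring leaves P1 open), so no proper subset is valid.
Among all size-2 subsets of the eligible variables, only {ClassSize, Tutoring} blocks every backdoor path, so it is the unique smallest valid adjustment set.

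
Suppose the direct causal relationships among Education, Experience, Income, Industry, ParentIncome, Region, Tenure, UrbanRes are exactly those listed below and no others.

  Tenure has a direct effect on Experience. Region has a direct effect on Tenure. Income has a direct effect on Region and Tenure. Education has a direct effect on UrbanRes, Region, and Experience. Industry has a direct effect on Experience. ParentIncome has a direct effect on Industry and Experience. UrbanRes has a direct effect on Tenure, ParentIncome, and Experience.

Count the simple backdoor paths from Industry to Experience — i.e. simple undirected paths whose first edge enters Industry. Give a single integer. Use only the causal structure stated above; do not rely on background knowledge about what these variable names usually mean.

A backdoor path from Industry to Experience is any simple undirected path whose first edge points into Industry (i.e. leaves Industry via a parent).
Parents of Industry: {ParentIncome}.
Enumerating:
  P1: Industry <- ParentIncome <- UrbanRes <- Education -> Region <- Income -> Tenure -> Experience
  P2: Industry <- ParentIncome <- UrbanRes <- Education -> Region -> Tenure -> Experience
  P3: Industry <- ParentIncome <- UrbanRes <- Education -> Experience
  P4: Industry <- ParentIncome <- UrbanRes -> Tenure <- Income -> Region <- Education -> Experience
  P5: Industry <- ParentIncome <- UrbanRes -> Tenure <- Region <- Education -> Experience
  P6: Industry <- ParentIncome <- UrbanRes -> Tenure -> Experience
  P7: Industry <- ParentIncome <- UrbanRes -> Experience
  P8: Industry <- ParentIncome -> Experience
That exhausts the simple backdoor paths. Count: 8.

8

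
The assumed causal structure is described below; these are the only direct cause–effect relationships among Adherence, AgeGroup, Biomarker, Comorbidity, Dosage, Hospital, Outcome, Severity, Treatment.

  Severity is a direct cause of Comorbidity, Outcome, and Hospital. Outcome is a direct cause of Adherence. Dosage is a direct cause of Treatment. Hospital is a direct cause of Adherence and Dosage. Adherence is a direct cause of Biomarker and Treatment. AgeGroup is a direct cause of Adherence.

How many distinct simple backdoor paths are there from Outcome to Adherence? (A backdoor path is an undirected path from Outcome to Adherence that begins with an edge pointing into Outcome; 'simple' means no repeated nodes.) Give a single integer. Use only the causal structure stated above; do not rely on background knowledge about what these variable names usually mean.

2

A backdoor path from Outcome to Adherence is any simple undirected path whose first edge points into Outcome (i.e. leaves Outcome via a parent).
Parents of Outcome: {Severity}.
Enumerating:
  P1: Outcome <- Severity -> Hospital -> Adherence
  P2: Outcome <- Severity -> Hospital -> Dosage -> Treatment <- Adherence
That exhausts the simple backdoor paths. Count: 2.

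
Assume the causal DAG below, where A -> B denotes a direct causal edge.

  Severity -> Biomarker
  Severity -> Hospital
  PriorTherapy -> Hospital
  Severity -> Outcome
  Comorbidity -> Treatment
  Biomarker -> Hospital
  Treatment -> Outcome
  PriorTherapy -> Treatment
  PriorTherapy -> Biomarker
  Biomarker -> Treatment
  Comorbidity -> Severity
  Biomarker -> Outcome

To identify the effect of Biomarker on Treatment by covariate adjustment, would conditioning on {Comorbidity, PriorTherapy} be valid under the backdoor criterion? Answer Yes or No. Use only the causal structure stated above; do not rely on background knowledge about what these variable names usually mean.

Yes

Backdoor paths from Biomarker to Treatment (paths whose first edge points into Biomarker):
  P1: Biomarker <- Severity <- Comorbidity -> Treatment
  P2: Biomarker <- Severity -> Hospital <- PriorTherapy -> Treatment
  P3: Biomarker <- Severity -> Outcome <- Treatment
  P4: Biomarker <- PriorTherapy -> Treatment
  P5: Biomarker <- PriorTherapy -> Hospital <- Severity <- Comorbidity -> Treatment
  P6: Biomarker <- PriorTherapy -> Hospital <- Severity -> Outcome <- Treatment
Condition 1 (no descendant of Biomarker in the set): holds — descendants of Biomarker are {Hospital, Outcome, Treatment}; none are in {Comorbidity, PriorTherapy}.
Condition 2 (every backdoor path blocked by {Comorbidity, PriorTherapy}):
  P1: blocked at fork node Comorbidity ∈ conditioning set.
  P2: blocked at collider Hospital (neither it nor any descendant is in the conditioning set).
  P3: blocked at collider Outcome (neither it nor any descendant is in the conditioning set).
  P4: blocked at fork node PriorTherapy ∈ conditioning set.
  P5: blocked at fork node PriorTherapy ∈ conditioning set.
  P6: blocked at fork node PriorTherapy ∈ conditioning set.
{Comorbidity, PriorTherapy} satisfies the backdoor criterion.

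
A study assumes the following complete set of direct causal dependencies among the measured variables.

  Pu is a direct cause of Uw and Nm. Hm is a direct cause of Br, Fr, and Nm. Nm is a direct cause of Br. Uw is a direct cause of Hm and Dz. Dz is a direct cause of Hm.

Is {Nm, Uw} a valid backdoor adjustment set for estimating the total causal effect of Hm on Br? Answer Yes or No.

Backdoor paths from Hm to Br (paths whose first edge points into Hm):
  P1: Hm <- Uw <- Pu -> Nm -> Br
  P2: Hm <- Dz <- Uw <- Pu -> Nm -> Br
Condition 1 (no descendant of Hm in the set): FAILS — Nm is a descendant of Hm.
Condition 2 (every backdoor path blocked by {Nm, Uw}):
  P1: blocked at chain node Uw ∈ conditioning set.
  P2: blocked at chain node Uw ∈ conditioning set.
{Nm, Uw} does not satisfy the backdoor criterion.

No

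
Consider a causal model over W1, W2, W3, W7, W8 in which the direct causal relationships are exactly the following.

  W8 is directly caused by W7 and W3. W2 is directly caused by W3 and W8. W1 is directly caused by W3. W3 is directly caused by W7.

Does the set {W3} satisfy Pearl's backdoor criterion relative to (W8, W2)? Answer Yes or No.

Yes

Backdoor paths from W8 to W2 (paths whose first edge points into W8):
  P1: W8 <- W7 -> W3 -> W2
  P2: W8 <- W3 -> W2
Condition 1 (no descendant of W8 in the set): holds — descendants of W8 are {W2}; none are in {W3}.
Condition 2 (every backdoor path blocked by {W3}):
  P1: blocked at chain node W3 ∈ conditioning set.
  P2: blocked at fork node W3 ∈ conditioning set.
{W3} satisfies the backdoor criterion.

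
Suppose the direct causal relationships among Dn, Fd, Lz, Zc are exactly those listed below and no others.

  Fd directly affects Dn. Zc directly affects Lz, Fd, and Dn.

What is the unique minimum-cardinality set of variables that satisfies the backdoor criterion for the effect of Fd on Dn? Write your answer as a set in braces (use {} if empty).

Variables eligible for adjustment (non-descendants of Fd, excluding Fd and Dn): {Lz, Zc}.
Backdoor paths from Fd to Dn:
  P1: Fd <- Zc -> Dn
The empty set is not sufficient: P1 (Fd <- Zc -> Dn) has no collider blocking it and no conditioned non-collider, so it is open.
Try {Zc}:
  P1: blocked at fork node Zc ∈ conditioning set.
{Zc} contains no descendant of Fd and blocks every backdoor path.
No other singleton works — e.g. {Lz} leaves P1 open — so {Zc} is the unique smallest valid adjustment set.

{Zc}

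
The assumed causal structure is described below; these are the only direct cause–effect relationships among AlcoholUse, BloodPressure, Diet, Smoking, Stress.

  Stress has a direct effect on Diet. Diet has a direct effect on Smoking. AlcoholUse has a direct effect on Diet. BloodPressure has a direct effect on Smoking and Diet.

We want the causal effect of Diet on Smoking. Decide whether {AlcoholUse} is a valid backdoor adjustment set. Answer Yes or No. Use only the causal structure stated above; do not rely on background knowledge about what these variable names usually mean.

No

Backdoor paths from Diet to Smoking (paths whose first edge points into Diet):
  P1: Diet <- BloodPressure -> Smoking
Condition 1 (no descendant of Diet in the set): holds — descendants of Diet are {Smoking}; none are in {AlcoholUse}.
Condition 2 (every backdoor path blocked by {AlcoholUse}):
  P1: open — no interior node is in the conditioning set.
{AlcoholUse} does not satisfy the backdoor criterion.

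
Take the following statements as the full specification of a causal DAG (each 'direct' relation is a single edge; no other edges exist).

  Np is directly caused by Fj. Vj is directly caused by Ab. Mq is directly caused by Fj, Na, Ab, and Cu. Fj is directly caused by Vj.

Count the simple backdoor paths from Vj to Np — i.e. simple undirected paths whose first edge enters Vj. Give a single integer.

A backdoor path from Vj to Np is any simple undirected path whose first edge points into Vj (i.e. leaves Vj via a parent).
Parents of Vj: {Ab}.
Enumerating:
  P1: Vj <- Ab -> Mq <- Fj -> Np
That exhausts the simple backdoor paths. Count: 1.

1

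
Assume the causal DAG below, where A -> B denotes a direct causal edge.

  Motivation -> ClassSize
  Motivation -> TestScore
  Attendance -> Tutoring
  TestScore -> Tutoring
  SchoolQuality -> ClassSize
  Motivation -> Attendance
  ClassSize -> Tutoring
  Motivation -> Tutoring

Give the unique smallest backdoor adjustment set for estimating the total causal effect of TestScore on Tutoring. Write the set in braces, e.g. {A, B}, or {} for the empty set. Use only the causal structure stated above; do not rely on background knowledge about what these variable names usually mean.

Variables eligible for adjustment (non-descendants of TestScore, excluding TestScore and Tutoring): {Attendance, ClassSize, Motivation, SchoolQuality}.
Backdoor paths from TestScore to Tutoring:
  P1: TestScore <- Motivation -> Attendance -> Tutoring
  P2: TestScore <- Motivation -> ClassSize -> Tutoring
  P3: TestScore <- Motivation -> Tutoring
The empty set is not sufficient: P1 (TestScore <- Motivation -> Attendance -> Tutoring) has no collider blocking it and no conditioned non-collider, so it is open.
Try {Motivation}:
  P1: blocked at fork node Motivation ∈ conditioning set.
  P2: blocked at fork node Motivation ∈ conditioning set.
  P3: blocked at fork node Motivation ∈ conditioning set.
{Motivation} contains no descendant of TestScore and blocks every backdoor path.
No other singleton works — e.g. {SchoolQuality} leaves P1 open — so {Motivation} is the unique smallest valid adjustment set.

{Motivation}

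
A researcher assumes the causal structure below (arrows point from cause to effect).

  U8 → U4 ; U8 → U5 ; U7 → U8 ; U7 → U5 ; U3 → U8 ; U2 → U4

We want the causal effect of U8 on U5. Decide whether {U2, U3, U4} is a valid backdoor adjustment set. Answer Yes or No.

Backdoor paths from U8 to U5 (paths whose first edge points into U8):
  P1: U8 <- U7 -> U5
Condition 1 (no descendant of U8 in the set): FAILS — U4 is a descendant of U8.
Condition 2 (every backdoor path blocked by {U2, U3, U4}):
  P1: open — no interior node is in the conditioning set.
{U2, U3, U4} does not satisfy the backdoor criterion.

No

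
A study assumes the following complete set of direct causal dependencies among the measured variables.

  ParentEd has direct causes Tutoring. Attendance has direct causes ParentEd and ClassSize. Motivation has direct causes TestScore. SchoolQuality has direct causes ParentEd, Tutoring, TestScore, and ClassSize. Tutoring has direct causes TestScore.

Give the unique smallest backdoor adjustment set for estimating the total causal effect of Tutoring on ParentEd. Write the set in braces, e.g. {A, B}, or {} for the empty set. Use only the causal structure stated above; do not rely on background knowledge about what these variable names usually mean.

{}

Variables eligible for adjustment (non-descendants of Tutoring, excluding Tutoring and ParentEd): {ClassSize, Motivation, TestScore}.
Backdoor paths from Tutoring to ParentEd:
  P1: Tutoring <- TestScore -> SchoolQuality <- ParentEd
  P2: Tutoring <- TestScore -> SchoolQuality <- ClassSize -> Attendance <- ParentEd
Each backdoor path contains an unconditioned collider, so every path is already blocked with the empty conditioning set:
  P1: blocked at collider SchoolQuality (neither it nor any descendant is in the conditioning set).
  P2: blocked at collider SchoolQuality (neither it nor any descendant is in the conditioning set).
The empty set is therefore the unique smallest valid set.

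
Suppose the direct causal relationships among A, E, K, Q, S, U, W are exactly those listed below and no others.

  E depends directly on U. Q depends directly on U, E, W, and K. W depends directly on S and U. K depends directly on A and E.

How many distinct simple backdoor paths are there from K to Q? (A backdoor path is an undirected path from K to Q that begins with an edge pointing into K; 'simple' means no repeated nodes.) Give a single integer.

A backdoor path from K to Q is any simple undirected path whose first edge points into K (i.e. leaves K via a parent).
Parents of K: {A, E}.
Enumerating:
  P1: K <- E <- U -> W -> Q
  P2: K <- E <- U -> Q
  P3: K <- E -> Q
That exhausts the simple backdoor paths. Count: 3.

3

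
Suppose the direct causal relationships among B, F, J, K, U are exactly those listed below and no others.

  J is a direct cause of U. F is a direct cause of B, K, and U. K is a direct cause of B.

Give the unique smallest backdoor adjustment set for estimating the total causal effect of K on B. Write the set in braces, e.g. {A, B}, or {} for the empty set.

{F}

Variables eligible for adjustment (non-descendants of K, excluding K and B): {F, J, U}.
Backdoor paths from K to B:
  P1: K <- F -> B
The empty set is not sufficient: P1 (K <- F -> B) has no collider blocking it and no conditioned non-collider, so it is open.
Try {F}:
  P1: blocked at fork node F ∈ conditioning set.
{F} contains no descendant of K and blocks every backdoor path.
No other singleton works — e.g. {J} leaves P1 open — so {F} is the unique smallest valid adjustment set.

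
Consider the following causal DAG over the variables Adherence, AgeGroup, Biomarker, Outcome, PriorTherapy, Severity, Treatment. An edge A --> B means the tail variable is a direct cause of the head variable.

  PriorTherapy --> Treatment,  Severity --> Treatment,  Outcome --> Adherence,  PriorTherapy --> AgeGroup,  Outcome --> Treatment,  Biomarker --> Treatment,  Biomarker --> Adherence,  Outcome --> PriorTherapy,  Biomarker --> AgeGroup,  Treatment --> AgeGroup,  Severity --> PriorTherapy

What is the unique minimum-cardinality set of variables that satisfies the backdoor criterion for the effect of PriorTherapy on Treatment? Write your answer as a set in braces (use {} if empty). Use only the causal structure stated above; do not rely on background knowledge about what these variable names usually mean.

{Outcome, Severity}

Variables eligible for adjustment (non-descendants of PriorTherapy, excluding PriorTherapy and Treatment): {Adherence, Biomarker, Outcome, Severity}.
Backdoor paths from PriorTherapy to Treatment:
  P1: PriorTherapy <- Outcome -> Adherence <- Biomarker -> Treatment
  P2: PriorTherapy <- Outcome -> Adherence <- Biomarker -> AgeGroup <- Treatment
  P3: PriorTherapy <- Outcome -> Treatment
  P4: PriorTherapy <- Severity -> Treatment
The empty set is not sufficient: P3 (PriorTherapy <- Outcome -> Treatment) has no collider blocking it and no conditioned non-collider, so it is open.
Try {Outcome, Severity}:
  P1: blocked at fork node Outcome ∈ conditioning set.
  P2: blocked at fork node Outcome ∈ conditioning set.
  P3: blocked at fork node Outcome ∈ conditioning set.
  P4: blocked at fork node Severity ∈ conditioning set.
{Outcome, Severity} contains no descendant of PriorTherapy and blocks every backdoor path.
Every element of {Outcome, Severity} is needed (dropping Outcome leaves P3 open; dropping Severity leaves P4 open), so no proper subset is valid.
Among all size-2 subsets of the eligible variables, only {Outcome, Severity} blocks every backdoor path, so it is the unique smallest valid adjustment set.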